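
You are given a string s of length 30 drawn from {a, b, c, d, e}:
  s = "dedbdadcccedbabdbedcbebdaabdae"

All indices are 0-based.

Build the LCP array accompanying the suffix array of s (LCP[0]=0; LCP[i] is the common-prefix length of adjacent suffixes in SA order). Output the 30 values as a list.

[0, 1, 3, 1, 1, 0, 1, 3, 3, 2, 1, 2, 0, 1, 2, 1, 0, 2, 2, 1, 2, 2, 1, 2, 1, 0, 1, 1, 3, 2]

sorted suffixes:
  #0 SA[0]=24  'aabdae'
  #1 SA[1]=25  'abdae'
  #2 SA[2]=13  'abdbedcbebdaabdae'
  #3 SA[3]=5  'adcccedbabdbedcbebdaabdae'
  #4 SA[4]=28  'ae'
  #5 SA[5]=12  'babdbedcbebdaabdae'
  #6 SA[6]=22  'bdaabdae'
  #7 SA[7]=3  'bdadcccedbabdbedcbebdaabdae'
  #8 SA[8]=26  'bdae'
  #9 SA[9]=14  'bdbedcbebdaabdae'
  #10 SA[10]=20  'bebdaabdae'
  #11 SA[11]=16  'bedcbebdaabdae'
  #12 SA[12]=19  'cbebdaabdae'
  #13 SA[13]=7  'cccedbabdbedcbebdaabdae'
  #14 SA[14]=8  'ccedbabdbedcbebdaabdae'
  #15 SA[15]=9  'cedbabdbedcbebdaabdae'
  #16 SA[16]=23  'daabdae'
  #17 SA[17]=4  'dadcccedbabdbedcbebdaabdae'
  #18 SA[18]=27  'dae'
  #19 SA[19]=11  'dbabdbedcbebdaabdae'
  #20 SA[20]=2  'dbdadcccedbabdbedcbebdaabdae'
  #21 SA[21]=15  'dbedcbebdaabdae'
  #22 SA[22]=18  'dcbebdaabdae'
  #23 SA[23]=6  'dcccedbabdbedcbebdaabdae'
  #24 SA[24]=0  'dedbdadcccedbabdbedcbebdaabdae'
  #25 SA[25]=29  'e'
  #26 SA[26]=21  'ebdaabdae'
  #27 SA[27]=10  'edbabdbedcbebdaabdae'
  #28 SA[28]=1  'edbdadcccedbabdbedcbebdaabdae'
  #29 SA[29]=17  'edcbebdaabdae'

SA = [24, 25, 13, 5, 28, 12, 22, 3, 26, 14, 20, 16, 19, 7, 8, 9, 23, 4, 27, 11, 2, 15, 18, 6, 0, 29, 21, 10, 1, 17]
[i] adj suffixes → lcp
  [1] 24/25 → 1 ('a')
  [2] 25/13 → 3 ('abd')
  [3] 13/5 → 1 ('a')
  [4] 5/28 → 1 ('a')
  [5] 28/12 → 0 ('')
  [6] 12/22 → 1 ('b')
  [7] 22/3 → 3 ('bda')
  [8] 3/26 → 3 ('bda')
  [9] 26/14 → 2 ('bd')
  [10] 14/20 → 1 ('b')
  [11] 20/16 → 2 ('be')
  [12] 16/19 → 0 ('')
  [13] 19/7 → 1 ('c')
  [14] 7/8 → 2 ('cc')
  [15] 8/9 → 1 ('c')
  [16] 9/23 → 0 ('')
  [17] 23/4 → 2 ('da')
  [18] 4/27 → 2 ('da')
  [19] 27/11 → 1 ('d')
  [20] 11/2 → 2 ('db')
  [21] 2/15 → 2 ('db')
  [22] 15/18 → 1 ('d')
  [23] 18/6 → 2 ('dc')
  [24] 6/0 → 1 ('d')
  [25] 0/29 → 0 ('')
  [26] 29/21 → 1 ('e')
  [27] 21/10 → 1 ('e')
  [28] 10/1 → 3 ('edb')
  [29] 1/17 → 2 ('ed')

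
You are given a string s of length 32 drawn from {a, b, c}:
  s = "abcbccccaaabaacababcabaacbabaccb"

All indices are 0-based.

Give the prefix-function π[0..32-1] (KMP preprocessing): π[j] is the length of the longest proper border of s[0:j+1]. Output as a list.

[0, 0, 0, 0, 0, 0, 0, 0, 1, 1, 1, 2, 1, 1, 0, 1, 2, 1, 2, 3, 1, 2, 1, 1, 0, 0, 1, 2, 1, 0, 0, 0]

π[0] = 0
j=1 s[j]='b': π[1]=0 (border '')
j=2 s[j]='c': π[2]=0 (border '')
j=3 s[j]='b': π[3]=0 (border '')
j=4 s[j]='c': π[4]=0 (border '')
j=5 s[j]='c': π[5]=0 (border '')
j=6 s[j]='c': π[6]=0 (border '')
j=7 s[j]='c': π[7]=0 (border '')
j=8 s[j]='a': π[8]=1 (border 'a')
j=9 s[j]='a': k: 1→0; π[9]=1 (border 'a')
j=10 s[j]='a': k: 1→0; π[10]=1 (border 'a')
j=11 s[j]='b': π[11]=2 (border 'ab')
j=12 s[j]='a': k: 2→0; π[12]=1 (border 'a')
j=13 s[j]='a': k: 1→0; π[13]=1 (border 'a')
j=14 s[j]='c': k: 1→0; π[14]=0 (border '')
j=15 s[j]='a': π[15]=1 (border 'a')
j=16 s[j]='b': π[16]=2 (border 'ab')
j=17 s[j]='a': k: 2→0; π[17]=1 (border 'a')
j=18 s[j]='b': π[18]=2 (border 'ab')
j=19 s[j]='c': π[19]=3 (border 'abc')
j=20 s[j]='a': k: 3→0; π[20]=1 (border 'a')
j=21 s[j]='b': π[21]=2 (border 'ab')
j=22 s[j]='a': k: 2→0; π[22]=1 (border 'a')
j=23 s[j]='a': k: 1→0; π[23]=1 (border 'a')
j=24 s[j]='c': k: 1→0; π[24]=0 (border '')
j=25 s[j]='b': π[25]=0 (border '')
j=26 s[j]='a': π[26]=1 (border 'a')
j=27 s[j]='b': π[27]=2 (border 'ab')
j=28 s[j]='a': k: 2→0; π[28]=1 (border 'a')
j=29 s[j]='c': k: 1→0; π[29]=0 (border '')
j=30 s[j]='c': π[30]=0 (border '')
j=31 s[j]='b': π[31]=0 (border '')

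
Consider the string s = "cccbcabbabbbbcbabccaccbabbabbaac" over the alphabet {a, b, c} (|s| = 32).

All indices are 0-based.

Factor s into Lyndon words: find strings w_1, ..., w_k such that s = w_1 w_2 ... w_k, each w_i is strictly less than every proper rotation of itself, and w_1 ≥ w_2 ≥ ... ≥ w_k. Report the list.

emit factor 1: 'c' (i=0, period=1)
emit factor 2: 'c' (i=1, period=1)
emit factor 3: 'c' (i=2, period=1)
emit factor 4: 'bc' (i=3, period=2)
emit factor 5: 'abbabbbbcbabccaccb' (i=5, period=18)
emit factor 6: 'abb' (i=23, period=3)
emit factor 7: 'abb' (i=26, period=3)
emit factor 8: 'aac' (i=29, period=3)

["c", "c", "c", "bc", "abbabbbbcbabccaccb", "abb", "abb", "aac"]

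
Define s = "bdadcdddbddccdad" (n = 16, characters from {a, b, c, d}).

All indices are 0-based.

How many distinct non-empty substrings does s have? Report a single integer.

rank | idx | suffix
   0 |  14 | ad
   1 |   2 | adcdddbddccdad
   2 |   0 | bdadcdddbddccdad
   3 |   8 | bddccdad
   4 |  11 | ccdad
   5 |  12 | cdad
   6 |   4 | cdddbddccdad
   7 |  15 | d
   8 |  13 | dad
   9 |   1 | dadcdddbddccdad
  10 |   7 | dbddccdad
  11 |  10 | dccdad
  12 |   3 | dcdddbddccdad
  13 |   6 | ddbddccdad
  14 |   9 | ddccdad
  15 |   5 | dddbddccdad

SA = [14, 2, 0, 8, 11, 12, 4, 15, 13, 1, 7, 10, 3, 6, 9, 5]
i: (SA[i-1],SA[i]) lcp shared
  1: (14,2) 2 'ad'
  2: (2,0) 0 ''
  3: (0,8) 2 'bd'
  4: (8,11) 0 ''
  5: (11,12) 1 'c'
  6: (12,4) 2 'cd'
  7: (4,15) 0 ''
  8: (15,13) 1 'd'
  9: (13,1) 3 'dad'
  10: (1,7) 1 'd'
  11: (7,10) 1 'd'
  12: (10,3) 2 'dc'
  13: (3,6) 1 'd'
  14: (6,9) 2 'dd'
  15: (9,5) 2 'dd'

n(n+1)/2 = 16·17/2 = 136
Σ LCP = 0 + 2 + 0 + 2 + 0 + 1 + 2 + 0 + 1 + 3 + 1 + 1 + 2 + 1 + 2 + 2 = 20
distinct = 136 − 20 = 116

116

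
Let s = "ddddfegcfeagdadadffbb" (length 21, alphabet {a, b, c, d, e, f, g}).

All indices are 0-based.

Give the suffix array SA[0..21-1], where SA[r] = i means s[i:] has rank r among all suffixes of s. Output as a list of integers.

[13, 15, 10, 20, 19, 7, 12, 14, 0, 1, 2, 3, 16, 9, 5, 18, 8, 4, 17, 6, 11]

rank→(start, suffix):
  0 → (13, 'adadffbb')
  1 → (15, 'adffbb')
  2 → (10, 'agdadadffbb')
  3 → (20, 'b')
  4 → (19, 'bb')
  5 → (7, 'cfeagdadadffbb')
  6 → (12, 'dadadffbb')
  7 → (14, 'dadffbb')
  8 → (0, 'ddddfegcfeagdadadffbb')
  9 → (1, 'dddfegcfeagdadadffbb')
  10 → (2, 'ddfegcfeagdadadffbb')
  11 → (3, 'dfegcfeagdadadffbb')
  12 → (16, 'dffbb')
  13 → (9, 'eagdadadffbb')
  14 → (5, 'egcfeagdadadffbb')
  15 → (18, 'fbb')
  16 → (8, 'feagdadadffbb')
  17 → (4, 'fegcfeagdadadffbb')
  18 → (17, 'ffbb')
  19 → (6, 'gcfeagdadadffbb')
  20 → (11, 'gdadadffbb')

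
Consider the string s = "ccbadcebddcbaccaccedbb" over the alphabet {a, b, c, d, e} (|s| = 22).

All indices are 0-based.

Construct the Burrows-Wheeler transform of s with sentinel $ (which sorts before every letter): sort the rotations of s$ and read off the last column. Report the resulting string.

bbcbbccdecdca$adcedabcc

rank  rotation                 last
    0  $ccbadcebddcbaccaccedbb  b
    1  accaccedbb$ccbadcebddcb  b
    2  accedbb$ccbadcebddcbacc  c
    3  adcebddcbaccaccedbb$ccb  b
    4  b$ccbadcebddcbaccaccedb  b
    5  baccaccedbb$ccbadcebddc  c
    6  badcebddcbaccaccedbb$cc  c
    7  bb$ccbadcebddcbaccacced  d
    8  bddcbaccaccedbb$ccbadce  e
    9  caccedbb$ccbadcebddcbac  c
   10  cbaccaccedbb$ccbadcebdd  d
   11  cbadcebddcbaccaccedbb$c  c
   12  ccaccedbb$ccbadcebddcba  a
   13  ccbadcebddcbaccaccedbb$  $
   14  ccedbb$ccbadcebddcbacca  a
   15  cebddcbaccaccedbb$ccbad  d
   16  cedbb$ccbadcebddcbaccac  c
   17  dbb$ccbadcebddcbaccacce  e
   18  dcbaccaccedbb$ccbadcebd  d
   19  dcebddcbaccaccedbb$ccba  a
   20  ddcbaccaccedbb$ccbadceb  b
   21  ebddcbaccaccedbb$ccbadc  c
   22  edbb$ccbadcebddcbaccacc  c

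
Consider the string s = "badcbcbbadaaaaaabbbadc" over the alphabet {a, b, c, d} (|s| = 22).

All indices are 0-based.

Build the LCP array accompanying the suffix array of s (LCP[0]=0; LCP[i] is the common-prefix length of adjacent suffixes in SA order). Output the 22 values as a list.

sorted suffixes:
  #0 SA[0]=10  'aaaaaabbbadc'
  #1 SA[1]=11  'aaaaabbbadc'
  #2 SA[2]=12  'aaaabbbadc'
  #3 SA[3]=13  'aaabbbadc'
  #4 SA[4]=14  'aabbbadc'
  #5 SA[5]=15  'abbbadc'
  #6 SA[6]=8  'adaaaaaabbbadc'
  #7 SA[7]=19  'adc'
  #8 SA[8]=1  'adcbcbbadaaaaaabbbadc'
  #9 SA[9]=7  'badaaaaaabbbadc'
  #10 SA[10]=18  'badc'
  #11 SA[11]=0  'badcbcbbadaaaaaabbbadc'
  #12 SA[12]=6  'bbadaaaaaabbbadc'
  #13 SA[13]=17  'bbadc'
  #14 SA[14]=16  'bbbadc'
  #15 SA[15]=4  'bcbbadaaaaaabbbadc'
  #16 SA[16]=21  'c'
  #17 SA[17]=5  'cbbadaaaaaabbbadc'
  #18 SA[18]=3  'cbcbbadaaaaaabbbadc'
  #19 SA[19]=9  'daaaaaabbbadc'
  #20 SA[20]=20  'dc'
  #21 SA[21]=2  'dcbcbbadaaaaaabbbadc'

SA = [10, 11, 12, 13, 14, 15, 8, 19, 1, 7, 18, 0, 6, 17, 16, 4, 21, 5, 3, 9, 20, 2]
i: (SA[i-1],SA[i]) lcp shared
  1: (10,11) 5 'aaaaa'
  2: (11,12) 4 'aaaa'
  3: (12,13) 3 'aaa'
  4: (13,14) 2 'aa'
  5: (14,15) 1 'a'
  6: (15,8) 1 'a'
  7: (8,19) 2 'ad'
  8: (19,1) 3 'adc'
  9: (1,7) 0 ''
  10: (7,18) 3 'bad'
  11: (18,0) 4 'badc'
  12: (0,6) 1 'b'
  13: (6,17) 4 'bbad'
  14: (17,16) 2 'bb'
  15: (16,4) 1 'b'
  16: (4,21) 0 ''
  17: (21,5) 1 'c'
  18: (5,3) 2 'cb'
  19: (3,9) 0 ''
  20: (9,20) 1 'd'
  21: (20,2) 2 'dc'

[0, 5, 4, 3, 2, 1, 1, 2, 3, 0, 3, 4, 1, 4, 2, 1, 0, 1, 2, 0, 1, 2]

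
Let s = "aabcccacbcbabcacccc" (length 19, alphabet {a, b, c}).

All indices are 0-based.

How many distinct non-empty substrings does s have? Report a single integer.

rank→(start, suffix):
  0 → (0, 'aabcccacbcbabcacccc')
  1 → (11, 'abcacccc')
  2 → (1, 'abcccacbcbabcacccc')
  3 → (6, 'acbcbabcacccc')
  4 → (14, 'acccc')
  5 → (10, 'babcacccc')
  6 → (12, 'bcacccc')
  7 → (8, 'bcbabcacccc')
  8 → (2, 'bcccacbcbabcacccc')
  9 → (18, 'c')
  10 → (5, 'cacbcbabcacccc')
  11 → (13, 'cacccc')
  12 → (9, 'cbabcacccc')
  13 → (7, 'cbcbabcacccc')
  14 → (17, 'cc')
  15 → (4, 'ccacbcbabcacccc')
  16 → (16, 'ccc')
  17 → (3, 'cccacbcbabcacccc')
  18 → (15, 'cccc')

SA = [0, 11, 1, 6, 14, 10, 12, 8, 2, 18, 5, 13, 9, 7, 17, 4, 16, 3, 15]
rank  pair      lcp
   1  s[0:],s[11:]  1  'a'
   2  s[11:],s[1:]  3  'abc'
   3  s[1:],s[6:]  1  'a'
   4  s[6:],s[14:]  2  'ac'
   5  s[14:],s[10:]  0  ''
   6  s[10:],s[12:]  1  'b'
   7  s[12:],s[8:]  2  'bc'
   8  s[8:],s[2:]  2  'bc'
   9  s[2:],s[18:]  0  ''
  10  s[18:],s[5:]  1  'c'
  11  s[5:],s[13:]  3  'cac'
  12  s[13:],s[9:]  1  'c'
  13  s[9:],s[7:]  2  'cb'
  14  s[7:],s[17:]  1  'c'
  15  s[17:],s[4:]  2  'cc'
  16  s[4:],s[16:]  2  'cc'
  17  s[16:],s[3:]  3  'ccc'
  18  s[3:],s[15:]  3  'ccc'

n(n+1)/2 = 19·20/2 = 190
Σ LCP = 0 + 1 + 3 + 1 + 2 + 0 + 1 + 2 + 2 + 0 + 1 + 3 + 1 + 2 + 1 + 2 + 2 + 3 + 3 = 30
distinct = 190 − 30 = 160

160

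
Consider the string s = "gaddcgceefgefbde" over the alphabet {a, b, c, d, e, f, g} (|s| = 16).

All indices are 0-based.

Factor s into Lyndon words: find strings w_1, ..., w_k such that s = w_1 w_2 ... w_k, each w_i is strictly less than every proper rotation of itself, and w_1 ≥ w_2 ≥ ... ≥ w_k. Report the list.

emit factor 1: 'g' (i=0, period=1)
emit factor 2: 'addcgceefgefbde' (i=1, period=15)

["g", "addcgceefgefbde"]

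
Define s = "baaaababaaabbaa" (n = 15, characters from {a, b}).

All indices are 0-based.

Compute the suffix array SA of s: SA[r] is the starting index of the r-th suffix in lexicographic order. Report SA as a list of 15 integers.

[14, 13, 1, 2, 8, 3, 9, 6, 4, 10, 12, 0, 7, 5, 11]

rank | idx | suffix
   0 |  14 | a
   1 |  13 | aa
   2 |   1 | aaaababaaabbaa
   3 |   2 | aaababaaabbaa
   4 |   8 | aaabbaa
   5 |   3 | aababaaabbaa
   6 |   9 | aabbaa
   7 |   6 | abaaabbaa
   8 |   4 | ababaaabbaa
   9 |  10 | abbaa
  10 |  12 | baa
  11 |   0 | baaaababaaabbaa
  12 |   7 | baaabbaa
  13 |   5 | babaaabbaa
  14 |  11 | bbaa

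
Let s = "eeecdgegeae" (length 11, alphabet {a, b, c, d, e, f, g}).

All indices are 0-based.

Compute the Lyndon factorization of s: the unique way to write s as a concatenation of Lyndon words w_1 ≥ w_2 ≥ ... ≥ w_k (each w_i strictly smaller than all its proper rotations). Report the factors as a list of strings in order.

["e", "e", "e", "cdgege", "ae"]

emit factor 1: 'e' (i=0, period=1)
emit factor 2: 'e' (i=1, period=1)
emit factor 3: 'e' (i=2, period=1)
emit factor 4: 'cdgege' (i=3, period=6)
emit factor 5: 'ae' (i=9, period=2)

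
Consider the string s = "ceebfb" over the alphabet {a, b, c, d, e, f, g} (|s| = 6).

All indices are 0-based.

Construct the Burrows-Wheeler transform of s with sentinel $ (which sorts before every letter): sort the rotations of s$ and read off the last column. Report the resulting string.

rank  rotation last
    0  $ceebfb  b
    1  b$ceebf  f
    2  bfb$cee  e
    3  ceebfb$  $
    4  ebfb$ce  e
    5  eebfb$c  c
    6  fb$ceeb  b

bfe$ecb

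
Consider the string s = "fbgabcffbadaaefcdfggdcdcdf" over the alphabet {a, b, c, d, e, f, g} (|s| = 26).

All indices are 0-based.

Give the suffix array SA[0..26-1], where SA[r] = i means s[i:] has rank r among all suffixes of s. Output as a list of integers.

[11, 3, 9, 12, 8, 4, 1, 21, 23, 15, 5, 10, 20, 22, 24, 16, 13, 25, 7, 0, 14, 6, 17, 2, 19, 18]

sorted suffixes:
  #0 SA[0]=11  'aaefcdfggdcdcdf'
  #1 SA[1]=3  'abcffbadaaefcdfggdcdcdf'
  #2 SA[2]=9  'adaaefcdfggdcdcdf'
  #3 SA[3]=12  'aefcdfggdcdcdf'
  #4 SA[4]=8  'badaaefcdfggdcdcdf'
  #5 SA[5]=4  'bcffbadaaefcdfggdcdcdf'
  #6 SA[6]=1  'bgabcffbadaaefcdfggdcdcdf'
  #7 SA[7]=21  'cdcdf'
  #8 SA[8]=23  'cdf'
  #9 SA[9]=15  'cdfggdcdcdf'
  #10 SA[10]=5  'cffbadaaefcdfggdcdcdf'
  #11 SA[11]=10  'daaefcdfggdcdcdf'
  #12 SA[12]=20  'dcdcdf'
  #13 SA[13]=22  'dcdf'
  #14 SA[14]=24  'df'
  #15 SA[15]=16  'dfggdcdcdf'
  #16 SA[16]=13  'efcdfggdcdcdf'
  #17 SA[17]=25  'f'
  #18 SA[18]=7  'fbadaaefcdfggdcdcdf'
  #19 SA[19]=0  'fbgabcffbadaaefcdfggdcdcdf'
  #20 SA[20]=14  'fcdfggdcdcdf'
  #21 SA[21]=6  'ffbadaaefcdfggdcdcdf'
  #22 SA[22]=17  'fggdcdcdf'
  #23 SA[23]=2  'gabcffbadaaefcdfggdcdcdf'
  #24 SA[24]=19  'gdcdcdf'
  #25 SA[25]=18  'ggdcdcdf'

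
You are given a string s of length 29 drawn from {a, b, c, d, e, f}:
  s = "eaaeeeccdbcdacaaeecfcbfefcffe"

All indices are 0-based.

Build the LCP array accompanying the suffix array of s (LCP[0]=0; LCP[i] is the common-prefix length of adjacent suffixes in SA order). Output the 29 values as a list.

[0, 4, 1, 1, 3, 0, 1, 0, 1, 1, 1, 2, 1, 2, 0, 1, 0, 1, 1, 2, 1, 3, 2, 1, 0, 2, 1, 2, 1]

sorted suffixes:
  #0 SA[0]=14  'aaeecfcbfefcffe'
  #1 SA[1]=1  'aaeeeccdbcdacaaeecfcbfefcffe'
  #2 SA[2]=12  'acaaeecfcbfefcffe'
  #3 SA[3]=15  'aeecfcbfefcffe'
  #4 SA[4]=2  'aeeeccdbcdacaaeecfcbfefcffe'
  #5 SA[5]=9  'bcdacaaeecfcbfefcffe'
  #6 SA[6]=21  'bfefcffe'
  #7 SA[7]=13  'caaeecfcbfefcffe'
  #8 SA[8]=20  'cbfefcffe'
  #9 SA[9]=6  'ccdbcdacaaeecfcbfefcffe'
  #10 SA[10]=10  'cdacaaeecfcbfefcffe'
  #11 SA[11]=7  'cdbcdacaaeecfcbfefcffe'
  #12 SA[12]=18  'cfcbfefcffe'
  #13 SA[13]=25  'cffe'
  #14 SA[14]=11  'dacaaeecfcbfefcffe'
  #15 SA[15]=8  'dbcdacaaeecfcbfefcffe'
  #16 SA[16]=28  'e'
  #17 SA[17]=0  'eaaeeeccdbcdacaaeecfcbfefcffe'
  #18 SA[18]=5  'eccdbcdacaaeecfcbfefcffe'
  #19 SA[19]=17  'ecfcbfefcffe'
  #20 SA[20]=4  'eeccdbcdacaaeecfcbfefcffe'
  #21 SA[21]=16  'eecfcbfefcffe'
  #22 SA[22]=3  'eeeccdbcdacaaeecfcbfefcffe'
  #23 SA[23]=23  'efcffe'
  #24 SA[24]=19  'fcbfefcffe'
  #25 SA[25]=24  'fcffe'
  #26 SA[26]=27  'fe'
  #27 SA[27]=22  'fefcffe'
  #28 SA[28]=26  'ffe'

SA = [14, 1, 12, 15, 2, 9, 21, 13, 20, 6, 10, 7, 18, 25, 11, 8, 28, 0, 5, 17, 4, 16, 3, 23, 19, 24, 27, 22, 26]
rank  pair      lcp
   1  s[14:],s[1:]  4  'aaee'
   2  s[1:],s[12:]  1  'a'
   3  s[12:],s[15:]  1  'a'
   4  s[15:],s[2:]  3  'aee'
   5  s[2:],s[9:]  0  ''
   6  s[9:],s[21:]  1  'b'
   7  s[21:],s[13:]  0  ''
   8  s[13:],s[20:]  1  'c'
   9  s[20:],s[6:]  1  'c'
  10  s[6:],s[10:]  1  'c'
  11  s[10:],s[7:]  2  'cd'
  12  s[7:],s[18:]  1  'c'
  13  s[18:],s[25:]  2  'cf'
  14  s[25:],s[11:]  0  ''
  15  s[11:],s[8:]  1  'd'
  16  s[8:],s[28:]  0  ''
  17  s[28:],s[0:]  1  'e'
  18  s[0:],s[5:]  1  'e'
  19  s[5:],s[17:]  2  'ec'
  20  s[17:],s[4:]  1  'e'
  21  s[4:],s[16:]  3  'eec'
  22  s[16:],s[3:]  2  'ee'
  23  s[3:],s[23:]  1  'e'
  24  s[23:],s[19:]  0  ''
  25  s[19:],s[24:]  2  'fc'
  26  s[24:],s[27:]  1  'f'
  27  s[27:],s[22:]  2  'fe'
  28  s[22:],s[26:]  1  'f'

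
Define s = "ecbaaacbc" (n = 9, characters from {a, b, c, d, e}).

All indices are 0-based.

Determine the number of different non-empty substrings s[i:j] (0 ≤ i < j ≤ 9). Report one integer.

sorted suffixes:
  #0 SA[0]=3  'aaacbc'
  #1 SA[1]=4  'aacbc'
  #2 SA[2]=5  'acbc'
  #3 SA[3]=2  'baaacbc'
  #4 SA[4]=7  'bc'
  #5 SA[5]=8  'c'
  #6 SA[6]=1  'cbaaacbc'
  #7 SA[7]=6  'cbc'
  #8 SA[8]=0  'ecbaaacbc'

SA = [3, 4, 5, 2, 7, 8, 1, 6, 0]
i: (SA[i-1],SA[i]) lcp shared
  1: (3,4) 2 'aa'
  2: (4,5) 1 'a'
  3: (5,2) 0 ''
  4: (2,7) 1 'b'
  5: (7,8) 0 ''
  6: (8,1) 1 'c'
  7: (1,6) 2 'cb'
  8: (6,0) 0 ''

n(n+1)/2 = 9·10/2 = 45
Σ LCP = 0 + 2 + 1 + 0 + 1 + 0 + 1 + 2 + 0 = 7
distinct = 45 − 7 = 38

38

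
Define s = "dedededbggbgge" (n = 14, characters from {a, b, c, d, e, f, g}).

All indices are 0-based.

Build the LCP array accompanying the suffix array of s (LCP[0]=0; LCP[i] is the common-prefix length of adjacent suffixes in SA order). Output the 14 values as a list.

rank→(start, suffix):
  0 → (7, 'bggbgge')
  1 → (10, 'bgge')
  2 → (6, 'dbggbgge')
  3 → (4, 'dedbggbgge')
  4 → (2, 'dededbggbgge')
  5 → (0, 'dedededbggbgge')
  6 → (13, 'e')
  7 → (5, 'edbggbgge')
  8 → (3, 'ededbggbgge')
  9 → (1, 'edededbggbgge')
  10 → (9, 'gbgge')
  11 → (12, 'ge')
  12 → (8, 'ggbgge')
  13 → (11, 'gge')

SA = [7, 10, 6, 4, 2, 0, 13, 5, 3, 1, 9, 12, 8, 11]
[i] adj suffixes → lcp
  [1] 7/10 → 3 ('bgg')
  [2] 10/6 → 0 ('')
  [3] 6/4 → 1 ('d')
  [4] 4/2 → 3 ('ded')
  [5] 2/0 → 5 ('deded')
  [6] 0/13 → 0 ('')
  [7] 13/5 → 1 ('e')
  [8] 5/3 → 2 ('ed')
  [9] 3/1 → 4 ('eded')
  [10] 1/9 → 0 ('')
  [11] 9/12 → 1 ('g')
  [12] 12/8 → 1 ('g')
  [13] 8/11 → 2 ('gg')

[0, 3, 0, 1, 3, 5, 0, 1, 2, 4, 0, 1, 1, 2]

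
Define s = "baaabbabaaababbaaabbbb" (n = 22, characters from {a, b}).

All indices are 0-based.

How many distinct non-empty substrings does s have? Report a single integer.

rank | idx | suffix
   0 |   8 | aaababbaaabbbb
   1 |   1 | aaabbabaaababbaaabbbb
   2 |  15 | aaabbbb
   3 |   9 | aababbaaabbbb
   4 |   2 | aabbabaaababbaaabbbb
   5 |  16 | aabbbb
   6 |   6 | abaaababbaaabbbb
   7 |  10 | ababbaaabbbb
   8 |  12 | abbaaabbbb
   9 |   3 | abbabaaababbaaabbbb
  10 |  17 | abbbb
  11 |  21 | b
  12 |   7 | baaababbaaabbbb
  13 |   0 | baaabbabaaababbaaabbbb
  14 |  14 | baaabbbb
  15 |   5 | babaaababbaaabbbb
  16 |  11 | babbaaabbbb
  17 |  20 | bb
  18 |  13 | bbaaabbbb
  19 |   4 | bbabaaababbaaabbbb
  20 |  19 | bbb
  21 |  18 | bbbb

SA = [8, 1, 15, 9, 2, 16, 6, 10, 12, 3, 17, 21, 7, 0, 14, 5, 11, 20, 13, 4, 19, 18]
rank  pair      lcp
   1  s[8:],s[1:]  4  'aaab'
   2  s[1:],s[15:]  5  'aaabb'
   3  s[15:],s[9:]  2  'aa'
   4  s[9:],s[2:]  3  'aab'
   5  s[2:],s[16:]  4  'aabb'
   6  s[16:],s[6:]  1  'a'
   7  s[6:],s[10:]  3  'aba'
   8  s[10:],s[12:]  2  'ab'
   9  s[12:],s[3:]  4  'abba'
  10  s[3:],s[17:]  3  'abb'
  11  s[17:],s[21:]  0  ''
  12  s[21:],s[7:]  1  'b'
  13  s[7:],s[0:]  5  'baaab'
  14  s[0:],s[14:]  6  'baaabb'
  15  s[14:],s[5:]  2  'ba'
  16  s[5:],s[11:]  3  'bab'
  17  s[11:],s[20:]  1  'b'
  18  s[20:],s[13:]  2  'bb'
  19  s[13:],s[4:]  3  'bba'
  20  s[4:],s[19:]  2  'bb'
  21  s[19:],s[18:]  3  'bbb'

n(n+1)/2 = 22·23/2 = 253
Σ LCP = 0 + 4 + 5 + 2 + 3 + 4 + 1 + 3 + 2 + 4 + 3 + 0 + 1 + 5 + 6 + 2 + 3 + 1 + 2 + 3 + 2 + 3 = 59
distinct = 253 − 59 = 194

194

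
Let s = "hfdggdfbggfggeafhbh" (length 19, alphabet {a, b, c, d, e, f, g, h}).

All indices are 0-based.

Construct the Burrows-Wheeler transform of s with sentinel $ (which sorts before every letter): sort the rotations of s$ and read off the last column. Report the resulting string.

hefhgfgdhgagggdfbbf$

rank  rotation              last
    0  $hfdggdfbggfggeafhbh  h
    1  afhbh$hfdggdfbggfgge  e
    2  bggfggeafhbh$hfdggdf  f
    3  bh$hfdggdfbggfggeafh  h
    4  dfbggfggeafhbh$hfdgg  g
    5  dggdfbggfggeafhbh$hf  f
    6  eafhbh$hfdggdfbggfgg  g
    7  fbggfggeafhbh$hfdggd  d
    8  fdggdfbggfggeafhbh$h  h
    9  fggeafhbh$hfdggdfbgg  g
   10  fhbh$hfdggdfbggfggea  a
   11  gdfbggfggeafhbh$hfdg  g
   12  geafhbh$hfdggdfbggfg  g
   13  gfggeafhbh$hfdggdfbg  g
   14  ggdfbggfggeafhbh$hfd  d
   15  ggeafhbh$hfdggdfbggf  f
   16  ggfggeafhbh$hfdggdfb  b
   17  h$hfdggdfbggfggeafhb  b
   18  hbh$hfdggdfbggfggeaf  f
   19  hfdggdfbggfggeafhbh$  $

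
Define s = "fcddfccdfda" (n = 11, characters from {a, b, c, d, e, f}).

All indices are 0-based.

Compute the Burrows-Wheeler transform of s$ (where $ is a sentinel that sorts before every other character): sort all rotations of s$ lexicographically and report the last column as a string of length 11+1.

rank  rotation      last
    0  $fcddfccdfda  a
    1  a$fcddfccdfd  d
    2  ccdfda$fcddf  f
    3  cddfccdfda$f  f
    4  cdfda$fcddfc  c
    5  da$fcddfccdf  f
    6  ddfccdfda$fc  c
    7  dfccdfda$fcd  d
    8  dfda$fcddfcc  c
    9  fccdfda$fcdd  d
   10  fcddfccdfda$  $
   11  fda$fcddfccd  d

adffcfcdcd$d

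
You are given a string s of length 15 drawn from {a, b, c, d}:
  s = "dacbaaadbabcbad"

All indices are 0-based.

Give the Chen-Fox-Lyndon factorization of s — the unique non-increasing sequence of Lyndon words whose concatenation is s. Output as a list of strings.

emit factor 1: 'd' (i=0, period=1)
emit factor 2: 'acb' (i=1, period=3)
emit factor 3: 'aaadbabcbad' (i=4, period=11)

["d", "acb", "aaadbabcbad"]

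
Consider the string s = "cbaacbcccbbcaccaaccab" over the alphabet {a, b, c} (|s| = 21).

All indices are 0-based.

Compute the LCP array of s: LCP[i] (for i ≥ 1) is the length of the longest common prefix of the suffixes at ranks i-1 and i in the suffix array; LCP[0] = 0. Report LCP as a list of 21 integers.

rank→(start, suffix):
  0 → (2, 'aacbcccbbcaccaaccab')
  1 → (15, 'aaccab')
  2 → (19, 'ab')
  3 → (3, 'acbcccbbcaccaaccab')
  4 → (12, 'accaaccab')
  5 → (16, 'accab')
  6 → (20, 'b')
  7 → (1, 'baacbcccbbcaccaaccab')
  8 → (9, 'bbcaccaaccab')
  9 → (10, 'bcaccaaccab')
  10 → (5, 'bcccbbcaccaaccab')
  11 → (14, 'caaccab')
  12 → (18, 'cab')
  13 → (11, 'caccaaccab')
  14 → (0, 'cbaacbcccbbcaccaaccab')
  15 → (8, 'cbbcaccaaccab')
  16 → (4, 'cbcccbbcaccaaccab')
  17 → (13, 'ccaaccab')
  18 → (17, 'ccab')
  19 → (7, 'ccbbcaccaaccab')
  20 → (6, 'cccbbcaccaaccab')

SA = [2, 15, 19, 3, 12, 16, 20, 1, 9, 10, 5, 14, 18, 11, 0, 8, 4, 13, 17, 7, 6]
i: (SA[i-1],SA[i]) lcp shared
  1: (2,15) 3 'aac'
  2: (15,19) 1 'a'
  3: (19,3) 1 'a'
  4: (3,12) 2 'ac'
  5: (12,16) 4 'acca'
  6: (16,20) 0 ''
  7: (20,1) 1 'b'
  8: (1,9) 1 'b'
  9: (9,10) 1 'b'
  10: (10,5) 2 'bc'
  11: (5,14) 0 ''
  12: (14,18) 2 'ca'
  13: (18,11) 2 'ca'
  14: (11,0) 1 'c'
  15: (0,8) 2 'cb'
  16: (8,4) 2 'cb'
  17: (4,13) 1 'c'
  18: (13,17) 3 'cca'
  19: (17,7) 2 'cc'
  20: (7,6) 2 'cc'

[0, 3, 1, 1, 2, 4, 0, 1, 1, 1, 2, 0, 2, 2, 1, 2, 2, 1, 3, 2, 2]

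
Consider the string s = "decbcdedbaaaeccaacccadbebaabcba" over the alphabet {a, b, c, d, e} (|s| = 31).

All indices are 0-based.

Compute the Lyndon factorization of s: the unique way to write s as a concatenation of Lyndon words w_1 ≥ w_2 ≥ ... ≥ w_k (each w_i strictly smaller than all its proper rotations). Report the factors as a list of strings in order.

emit factor 1: 'de' (i=0, period=2)
emit factor 2: 'c' (i=2, period=1)
emit factor 3: 'bcded' (i=3, period=5)
emit factor 4: 'b' (i=8, period=1)
emit factor 5: 'aaaeccaacccadbebaabcb' (i=9, period=21)
emit factor 6: 'a' (i=30, period=1)

["de", "c", "bcded", "b", "aaaeccaacccadbebaabcb", "a"]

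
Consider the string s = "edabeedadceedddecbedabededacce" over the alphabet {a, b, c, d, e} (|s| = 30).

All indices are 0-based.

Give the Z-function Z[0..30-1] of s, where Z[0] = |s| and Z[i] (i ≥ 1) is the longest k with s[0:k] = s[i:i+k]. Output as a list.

[30, 0, 0, 0, 1, 3, 0, 0, 0, 0, 1, 2, 0, 0, 0, 1, 0, 0, 5, 0, 0, 0, 2, 0, 3, 0, 0, 0, 0, 1]

Z[0]=30
i=1: i≥r, start 0; Z[1]=0
i=2: i≥r, start 0; Z[2]=0
i=3: i≥r, start 0; Z[3]=0
i=4: i≥r, start 0; Z[4]=1 scan→box=[4,5)
i=5: i≥r, start 0; Z[5]=3 scan→box=[5,8)
i=6: min(r-i=2, Z[1]=0)=0; Z[6]=0
i=7: min(r-i=1, Z[2]=0)=0; Z[7]=0
i=8: i≥r, start 0; Z[8]=0
i=9: i≥r, start 0; Z[9]=0
i=10: i≥r, start 0; Z[10]=1 scan→box=[10,11)
i=11: i≥r, start 0; Z[11]=2 scan→box=[11,13)
i=12: min(r-i=1, Z[1]=0)=0; Z[12]=0
i=13: i≥r, start 0; Z[13]=0
i=14: i≥r, start 0; Z[14]=0
i=15: i≥r, start 0; Z[15]=1 scan→box=[15,16)
i=16: i≥r, start 0; Z[16]=0
i=17: i≥r, start 0; Z[17]=0
i=18: i≥r, start 0; Z[18]=5 scan→box=[18,23)
i=19: min(r-i=4, Z[1]=0)=0; Z[19]=0
i=20: min(r-i=3, Z[2]=0)=0; Z[20]=0
i=21: min(r-i=2, Z[3]=0)=0; Z[21]=0
i=22: min(r-i=1, Z[4]=1)=1; Z[22]=2 scan→box=[22,24)
i=23: min(r-i=1, Z[1]=0)=0; Z[23]=0
i=24: i≥r, start 0; Z[24]=3 scan→box=[24,27)
i=25: min(r-i=2, Z[1]=0)=0; Z[25]=0
i=26: min(r-i=1, Z[2]=0)=0; Z[26]=0
i=27: i≥r, start 0; Z[27]=0
i=28: i≥r, start 0; Z[28]=0
i=29: i≥r, start 0; Z[29]=1 scan→box=[29,30)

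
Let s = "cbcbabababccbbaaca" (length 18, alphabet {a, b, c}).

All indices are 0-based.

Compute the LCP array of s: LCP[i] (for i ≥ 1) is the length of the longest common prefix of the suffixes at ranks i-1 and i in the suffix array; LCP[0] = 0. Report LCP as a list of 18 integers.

[0, 1, 1, 4, 2, 1, 0, 2, 5, 3, 1, 1, 2, 0, 1, 2, 2, 1]

rank | idx | suffix
   0 |  17 | a
   1 |  14 | aaca
   2 |   4 | abababccbbaaca
   3 |   6 | ababccbbaaca
   4 |   8 | abccbbaaca
   5 |  15 | aca
   6 |  13 | baaca
   7 |   3 | babababccbbaaca
   8 |   5 | bababccbbaaca
   9 |   7 | babccbbaaca
  10 |  12 | bbaaca
  11 |   1 | bcbabababccbbaaca
  12 |   9 | bccbbaaca
  13 |  16 | ca
  14 |   2 | cbabababccbbaaca
  15 |  11 | cbbaaca
  16 |   0 | cbcbabababccbbaaca
  17 |  10 | ccbbaaca

SA = [17, 14, 4, 6, 8, 15, 13, 3, 5, 7, 12, 1, 9, 16, 2, 11, 0, 10]
i: (SA[i-1],SA[i]) lcp shared
  1: (17,14) 1 'a'
  2: (14,4) 1 'a'
  3: (4,6) 4 'abab'
  4: (6,8) 2 'ab'
  5: (8,15) 1 'a'
  6: (15,13) 0 ''
  7: (13,3) 2 'ba'
  8: (3,5) 5 'babab'
  9: (5,7) 3 'bab'
  10: (7,12) 1 'b'
  11: (12,1) 1 'b'
  12: (1,9) 2 'bc'
  13: (9,16) 0 ''
  14: (16,2) 1 'c'
  15: (2,11) 2 'cb'
  16: (11,0) 2 'cb'
  17: (0,10) 1 'c'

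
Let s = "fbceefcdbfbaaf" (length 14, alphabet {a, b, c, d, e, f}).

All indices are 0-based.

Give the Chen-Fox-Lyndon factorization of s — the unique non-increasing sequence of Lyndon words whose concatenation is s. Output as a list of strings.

emit factor 1: 'f' (i=0, period=1)
emit factor 2: 'bceefcdbf' (i=1, period=9)
emit factor 3: 'b' (i=10, period=1)
emit factor 4: 'aaf' (i=11, period=3)

["f", "bceefcdbf", "b", "aaf"]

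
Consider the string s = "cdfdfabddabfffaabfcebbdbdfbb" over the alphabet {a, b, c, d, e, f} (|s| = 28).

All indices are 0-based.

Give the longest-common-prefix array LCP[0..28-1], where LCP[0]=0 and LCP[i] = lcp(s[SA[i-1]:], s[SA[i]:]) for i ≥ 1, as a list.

sorted suffixes:
  #0 SA[0]=14  'aabfcebbdbdfbb'
  #1 SA[1]=5  'abddabfffaabfcebbdbdfbb'
  #2 SA[2]=15  'abfcebbdbdfbb'
  #3 SA[3]=9  'abfffaabfcebbdbdfbb'
  #4 SA[4]=27  'b'
  #5 SA[5]=26  'bb'
  #6 SA[6]=20  'bbdbdfbb'
  #7 SA[7]=21  'bdbdfbb'
  #8 SA[8]=6  'bddabfffaabfcebbdbdfbb'
  #9 SA[9]=23  'bdfbb'
  #10 SA[10]=16  'bfcebbdbdfbb'
  #11 SA[11]=10  'bfffaabfcebbdbdfbb'
  #12 SA[12]=0  'cdfdfabddabfffaabfcebbdbdfbb'
  #13 SA[13]=18  'cebbdbdfbb'
  #14 SA[14]=8  'dabfffaabfcebbdbdfbb'
  #15 SA[15]=22  'dbdfbb'
  #16 SA[16]=7  'ddabfffaabfcebbdbdfbb'
  #17 SA[17]=3  'dfabddabfffaabfcebbdbdfbb'
  #18 SA[18]=24  'dfbb'
  #19 SA[19]=1  'dfdfabddabfffaabfcebbdbdfbb'
  #20 SA[20]=19  'ebbdbdfbb'
  #21 SA[21]=13  'faabfcebbdbdfbb'
  #22 SA[22]=4  'fabddabfffaabfcebbdbdfbb'
  #23 SA[23]=25  'fbb'
  #24 SA[24]=17  'fcebbdbdfbb'
  #25 SA[25]=2  'fdfabddabfffaabfcebbdbdfbb'
  #26 SA[26]=12  'ffaabfcebbdbdfbb'
  #27 SA[27]=11  'fffaabfcebbdbdfbb'

SA = [14, 5, 15, 9, 27, 26, 20, 21, 6, 23, 16, 10, 0, 18, 8, 22, 7, 3, 24, 1, 19, 13, 4, 25, 17, 2, 12, 11]
[i] adj suffixes → lcp
  [1] 14/5 → 1 ('a')
  [2] 5/15 → 2 ('ab')
  [3] 15/9 → 3 ('abf')
  [4] 9/27 → 0 ('')
  [5] 27/26 → 1 ('b')
  [6] 26/20 → 2 ('bb')
  [7] 20/21 → 1 ('b')
  [8] 21/6 → 2 ('bd')
  [9] 6/23 → 2 ('bd')
  [10] 23/16 → 1 ('b')
  [11] 16/10 → 2 ('bf')
  [12] 10/0 → 0 ('')
  [13] 0/18 → 1 ('c')
  [14] 18/8 → 0 ('')
  [15] 8/22 → 1 ('d')
  [16] 22/7 → 1 ('d')
  [17] 7/3 → 1 ('d')
  [18] 3/24 → 2 ('df')
  [19] 24/1 → 2 ('df')
  [20] 1/19 → 0 ('')
  [21] 19/13 → 0 ('')
  [22] 13/4 → 2 ('fa')
  [23] 4/25 → 1 ('f')
  [24] 25/17 → 1 ('f')
  [25] 17/2 → 1 ('f')
  [26] 2/12 → 1 ('f')
  [27] 12/11 → 2 ('ff')

[0, 1, 2, 3, 0, 1, 2, 1, 2, 2, 1, 2, 0, 1, 0, 1, 1, 1, 2, 2, 0, 0, 2, 1, 1, 1, 1, 2]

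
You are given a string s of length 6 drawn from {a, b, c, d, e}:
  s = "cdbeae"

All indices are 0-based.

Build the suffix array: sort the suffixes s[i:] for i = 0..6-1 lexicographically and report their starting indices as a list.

[4, 2, 0, 1, 5, 3]

sorted suffixes:
  #0 SA[0]=4  'ae'
  #1 SA[1]=2  'beae'
  #2 SA[2]=0  'cdbeae'
  #3 SA[3]=1  'dbeae'
  #4 SA[4]=5  'e'
  #5 SA[5]=3  'eae'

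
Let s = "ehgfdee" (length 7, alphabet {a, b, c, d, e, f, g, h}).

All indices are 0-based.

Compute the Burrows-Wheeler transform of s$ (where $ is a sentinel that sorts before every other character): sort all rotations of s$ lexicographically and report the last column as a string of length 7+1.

rank  rotation  last
    0  $ehgfdee  e
    1  dee$ehgf  f
    2  e$ehgfde  e
    3  ee$ehgfd  d
    4  ehgfdee$  $
    5  fdee$ehg  g
    6  gfdee$eh  h
    7  hgfdee$e  e

efed$ghe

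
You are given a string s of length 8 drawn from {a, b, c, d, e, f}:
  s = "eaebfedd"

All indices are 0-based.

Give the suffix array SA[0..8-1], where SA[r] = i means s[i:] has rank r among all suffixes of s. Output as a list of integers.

rank | idx | suffix
   0 |   1 | aebfedd
   1 |   3 | bfedd
   2 |   7 | d
   3 |   6 | dd
   4 |   0 | eaebfedd
   5 |   2 | ebfedd
   6 |   5 | edd
   7 |   4 | fedd

[1, 3, 7, 6, 0, 2, 5, 4]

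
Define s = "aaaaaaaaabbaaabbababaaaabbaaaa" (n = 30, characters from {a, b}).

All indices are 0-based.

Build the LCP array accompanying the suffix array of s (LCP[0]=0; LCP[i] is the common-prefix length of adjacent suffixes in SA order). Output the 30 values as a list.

sorted suffixes:
  #0 SA[0]=29  'a'
  #1 SA[1]=28  'aa'
  #2 SA[2]=27  'aaa'
  #3 SA[3]=26  'aaaa'
  #4 SA[4]=0  'aaaaaaaaabbaaabbababaaaabbaaaa'
  #5 SA[5]=1  'aaaaaaaabbaaabbababaaaabbaaaa'
  #6 SA[6]=2  'aaaaaaabbaaabbababaaaabbaaaa'
  #7 SA[7]=3  'aaaaaabbaaabbababaaaabbaaaa'
  #8 SA[8]=4  'aaaaabbaaabbababaaaabbaaaa'
  #9 SA[9]=20  'aaaabbaaaa'
  #10 SA[10]=5  'aaaabbaaabbababaaaabbaaaa'
  #11 SA[11]=21  'aaabbaaaa'
  #12 SA[12]=6  'aaabbaaabbababaaaabbaaaa'
  #13 SA[13]=11  'aaabbababaaaabbaaaa'
  #14 SA[14]=22  'aabbaaaa'
  #15 SA[15]=7  'aabbaaabbababaaaabbaaaa'
  #16 SA[16]=12  'aabbababaaaabbaaaa'
  #17 SA[17]=18  'abaaaabbaaaa'
  #18 SA[18]=16  'ababaaaabbaaaa'
  #19 SA[19]=23  'abbaaaa'
  #20 SA[20]=8  'abbaaabbababaaaabbaaaa'
  #21 SA[21]=13  'abbababaaaabbaaaa'
  #22 SA[22]=25  'baaaa'
  #23 SA[23]=19  'baaaabbaaaa'
  #24 SA[24]=10  'baaabbababaaaabbaaaa'
  #25 SA[25]=17  'babaaaabbaaaa'
  #26 SA[26]=15  'bababaaaabbaaaa'
  #27 SA[27]=24  'bbaaaa'
  #28 SA[28]=9  'bbaaabbababaaaabbaaaa'
  #29 SA[29]=14  'bbababaaaabbaaaa'

SA = [29, 28, 27, 26, 0, 1, 2, 3, 4, 20, 5, 21, 6, 11, 22, 7, 12, 18, 16, 23, 8, 13, 25, 19, 10, 17, 15, 24, 9, 14]
[i] adj suffixes → lcp
  [1] 29/28 → 1 ('a')
  [2] 28/27 → 2 ('aa')
  [3] 27/26 → 3 ('aaa')
  [4] 26/0 → 4 ('aaaa')
  [5] 0/1 → 8 ('aaaaaaaa')
  [6] 1/2 → 7 ('aaaaaaa')
  [7] 2/3 → 6 ('aaaaaa')
  [8] 3/4 → 5 ('aaaaa')
  [9] 4/20 → 4 ('aaaa')
  [10] 20/5 → 9 ('aaaabbaaa')
  [11] 5/21 → 3 ('aaa')
  [12] 21/6 → 8 ('aaabbaaa')
  [13] 6/11 → 6 ('aaabba')
  [14] 11/22 → 2 ('aa')
  [15] 22/7 → 7 ('aabbaaa')
  [16] 7/12 → 5 ('aabba')
  [17] 12/18 → 1 ('a')
  [18] 18/16 → 3 ('aba')
  [19] 16/23 → 2 ('ab')
  [20] 23/8 → 6 ('abbaaa')
  [21] 8/13 → 4 ('abba')
  [22] 13/25 → 0 ('')
  [23] 25/19 → 5 ('baaaa')
  [24] 19/10 → 4 ('baaa')
  [25] 10/17 → 2 ('ba')
  [26] 17/15 → 4 ('baba')
  [27] 15/24 → 1 ('b')
  [28] 24/9 → 5 ('bbaaa')
  [29] 9/14 → 3 ('bba')

[0, 1, 2, 3, 4, 8, 7, 6, 5, 4, 9, 3, 8, 6, 2, 7, 5, 1, 3, 2, 6, 4, 0, 5, 4, 2, 4, 1, 5, 3]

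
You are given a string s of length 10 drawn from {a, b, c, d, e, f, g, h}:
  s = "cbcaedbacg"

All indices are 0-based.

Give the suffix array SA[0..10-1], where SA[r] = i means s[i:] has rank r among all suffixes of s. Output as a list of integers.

rank | idx | suffix
   0 |   7 | acg
   1 |   3 | aedbacg
   2 |   6 | bacg
   3 |   1 | bcaedbacg
   4 |   2 | caedbacg
   5 |   0 | cbcaedbacg
   6 |   8 | cg
   7 |   5 | dbacg
   8 |   4 | edbacg
   9 |   9 | g

[7, 3, 6, 1, 2, 0, 8, 5, 4, 9]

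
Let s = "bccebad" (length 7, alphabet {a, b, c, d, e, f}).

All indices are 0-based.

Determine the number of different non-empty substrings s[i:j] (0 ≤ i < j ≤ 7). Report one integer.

rank | idx | suffix
   0 |   5 | ad
   1 |   4 | bad
   2 |   0 | bccebad
   3 |   1 | ccebad
   4 |   2 | cebad
   5 |   6 | d
   6 |   3 | ebad

SA = [5, 4, 0, 1, 2, 6, 3]
[i] adj suffixes → lcp
  [1] 5/4 → 0 ('')
  [2] 4/0 → 1 ('b')
  [3] 0/1 → 0 ('')
  [4] 1/2 → 1 ('c')
  [5] 2/6 → 0 ('')
  [6] 6/3 → 0 ('')

n(n+1)/2 = 7·8/2 = 28
Σ LCP = 0 + 0 + 1 + 0 + 1 + 0 + 0 = 2
distinct = 28 − 2 = 26

26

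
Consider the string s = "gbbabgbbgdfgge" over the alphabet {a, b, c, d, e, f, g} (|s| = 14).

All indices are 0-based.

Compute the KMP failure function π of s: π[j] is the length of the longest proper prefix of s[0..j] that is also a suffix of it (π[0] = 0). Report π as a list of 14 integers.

[0, 0, 0, 0, 0, 1, 2, 3, 1, 0, 0, 1, 1, 0]

π[0] = 0
j=1 s[j]='b': π[1]=0 (border '')
j=2 s[j]='b': π[2]=0 (border '')
j=3 s[j]='a': π[3]=0 (border '')
j=4 s[j]='b': π[4]=0 (border '')
j=5 s[j]='g': π[5]=1 (border 'g')
j=6 s[j]='b': π[6]=2 (border 'gb')
j=7 s[j]='b': π[7]=3 (border 'gbb')
j=8 s[j]='g': k: 3→0; π[8]=1 (border 'g')
j=9 s[j]='d': k: 1→0; π[9]=0 (border '')
j=10 s[j]='f': π[10]=0 (border '')
j=11 s[j]='g': π[11]=1 (border 'g')
j=12 s[j]='g': k: 1→0; π[12]=1 (border 'g')
j=13 s[j]='e': k: 1→0; π[13]=0 (border '')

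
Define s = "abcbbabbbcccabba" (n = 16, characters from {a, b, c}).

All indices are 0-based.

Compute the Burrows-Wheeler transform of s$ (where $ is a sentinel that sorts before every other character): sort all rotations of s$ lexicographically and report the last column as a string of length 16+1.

rank  rotation           last
    0  $abcbbabbbcccabba  a
    1  a$abcbbabbbcccabb  b
    2  abba$abcbbabbbccc  c
    3  abbbcccabba$abcbb  b
    4  abcbbabbbcccabba$  $
    5  ba$abcbbabbbcccab  b
    6  babbbcccabba$abcb  b
    7  bba$abcbbabbbccca  a
    8  bbabbbcccabba$abc  c
    9  bbbcccabba$abcbba  a
   10  bbcccabba$abcbbab  b
   11  bcbbabbbcccabba$a  a
   12  bcccabba$abcbbabb  b
   13  cabba$abcbbabbbcc  c
   14  cbbabbbcccabba$ab  b
   15  ccabba$abcbbabbbc  c
   16  cccabba$abcbbabbb  b

abcb$bbacababcbcb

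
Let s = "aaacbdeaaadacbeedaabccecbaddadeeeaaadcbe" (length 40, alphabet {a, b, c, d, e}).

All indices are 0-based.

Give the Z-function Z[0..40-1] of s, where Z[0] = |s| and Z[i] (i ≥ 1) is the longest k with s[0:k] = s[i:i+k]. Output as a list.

[40, 2, 1, 0, 0, 0, 0, 3, 2, 1, 0, 1, 0, 0, 0, 0, 0, 2, 1, 0, 0, 0, 0, 0, 0, 1, 0, 0, 1, 0, 0, 0, 0, 3, 2, 1, 0, 0, 0, 0]

Z[0]=40
i=1: outside box; Z[1]=2 grow→box=[1,3)
i=2: min(r-i=1, Z[1]=2)=1; Z[2]=1
i=3: outside box; Z[3]=0
i=4: outside box; Z[4]=0
i=5: outside box; Z[5]=0
i=6: outside box; Z[6]=0
i=7: outside box; Z[7]=3 grow→box=[7,10)
i=8: min(r-i=2, Z[1]=2)=2; Z[8]=2
i=9: min(r-i=1, Z[2]=1)=1; Z[9]=1
i=10: outside box; Z[10]=0
i=11: outside box; Z[11]=1 grow→box=[11,12)
i=12: outside box; Z[12]=0
i=13: outside box; Z[13]=0
i=14: outside box; Z[14]=0
i=15: outside box; Z[15]=0
i=16: outside box; Z[16]=0
i=17: outside box; Z[17]=2 grow→box=[17,19)
i=18: min(r-i=1, Z[1]=2)=1; Z[18]=1
i=19: outside box; Z[19]=0
i=20: outside box; Z[20]=0
i=21: outside box; Z[21]=0
i=22: outside box; Z[22]=0
i=23: outside box; Z[23]=0
i=24: outside box; Z[24]=0
i=25: outside box; Z[25]=1 grow→box=[25,26)
i=26: outside box; Z[26]=0
i=27: outside box; Z[27]=0
i=28: outside box; Z[28]=1 grow→box=[28,29)
i=29: outside box; Z[29]=0
i=30: outside box; Z[30]=0
i=31: outside box; Z[31]=0
i=32: outside box; Z[32]=0
i=33: outside box; Z[33]=3 grow→box=[33,36)
i=34: min(r-i=2, Z[1]=2)=2; Z[34]=2
i=35: min(r-i=1, Z[2]=1)=1; Z[35]=1
i=36: outside box; Z[36]=0
i=37: outside box; Z[37]=0
i=38: outside box; Z[38]=0
i=39: outside box; Z[39]=0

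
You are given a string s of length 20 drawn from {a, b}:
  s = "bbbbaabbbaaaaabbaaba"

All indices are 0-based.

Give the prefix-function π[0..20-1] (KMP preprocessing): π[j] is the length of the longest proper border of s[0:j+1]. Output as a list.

[0, 1, 2, 3, 0, 0, 1, 2, 3, 0, 0, 0, 0, 0, 1, 2, 0, 0, 1, 0]

π[0] = 0
j=1 s[j]='b': π[1]=1 (border 'b')
j=2 s[j]='b': π[2]=2 (border 'bb')
j=3 s[j]='b': π[3]=3 (border 'bbb')
j=4 s[j]='a': k: 3→2→1→0; π[4]=0 (border '')
j=5 s[j]='a': π[5]=0 (border '')
j=6 s[j]='b': π[6]=1 (border 'b')
j=7 s[j]='b': π[7]=2 (border 'bb')
j=8 s[j]='b': π[8]=3 (border 'bbb')
j=9 s[j]='a': k: 3→2→1→0; π[9]=0 (border '')
j=10 s[j]='a': π[10]=0 (border '')
j=11 s[j]='a': π[11]=0 (border '')
j=12 s[j]='a': π[12]=0 (border '')
j=13 s[j]='a': π[13]=0 (border '')
j=14 s[j]='b': π[14]=1 (border 'b')
j=15 s[j]='b': π[15]=2 (border 'bb')
j=16 s[j]='a': k: 2→1→0; π[16]=0 (border '')
j=17 s[j]='a': π[17]=0 (border '')
j=18 s[j]='b': π[18]=1 (border 'b')
j=19 s[j]='a': k: 1→0; π[19]=0 (border '')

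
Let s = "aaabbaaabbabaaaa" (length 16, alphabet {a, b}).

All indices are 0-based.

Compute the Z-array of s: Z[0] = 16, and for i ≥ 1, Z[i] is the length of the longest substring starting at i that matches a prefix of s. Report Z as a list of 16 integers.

[16, 2, 1, 0, 0, 6, 2, 1, 0, 0, 1, 0, 3, 3, 2, 1]

Z[0]=16
i=1: fresh scan; Z[1]=2 scan→box=[1,3)
i=2: min(r-i=1, Z[1]=2)=1; Z[2]=1
i=3: fresh scan; Z[3]=0
i=4: fresh scan; Z[4]=0
i=5: fresh scan; Z[5]=6 scan→box=[5,11)
i=6: min(r-i=5, Z[1]=2)=2; Z[6]=2
i=7: min(r-i=4, Z[2]=1)=1; Z[7]=1
i=8: min(r-i=3, Z[3]=0)=0; Z[8]=0
i=9: min(r-i=2, Z[4]=0)=0; Z[9]=0
i=10: min(r-i=1, Z[5]=6)=1; Z[10]=1
i=11: fresh scan; Z[11]=0
i=12: fresh scan; Z[12]=3 scan→box=[12,15)
i=13: min(r-i=2, Z[1]=2)=2; Z[13]=3 scan→box=[13,16)
i=14: min(r-i=2, Z[1]=2)=2; Z[14]=2
i=15: min(r-i=1, Z[2]=1)=1; Z[15]=1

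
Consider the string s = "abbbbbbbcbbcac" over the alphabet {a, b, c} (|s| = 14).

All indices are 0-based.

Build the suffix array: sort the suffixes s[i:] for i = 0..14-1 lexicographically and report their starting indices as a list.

rank | idx | suffix
   0 |   0 | abbbbbbbcbbcac
   1 |  12 | ac
   2 |   1 | bbbbbbbcbbcac
   3 |   2 | bbbbbbcbbcac
   4 |   3 | bbbbbcbbcac
   5 |   4 | bbbbcbbcac
   6 |   5 | bbbcbbcac
   7 |   9 | bbcac
   8 |   6 | bbcbbcac
   9 |  10 | bcac
  10 |   7 | bcbbcac
  11 |  13 | c
  12 |  11 | cac
  13 |   8 | cbbcac

[0, 12, 1, 2, 3, 4, 5, 9, 6, 10, 7, 13, 11, 8]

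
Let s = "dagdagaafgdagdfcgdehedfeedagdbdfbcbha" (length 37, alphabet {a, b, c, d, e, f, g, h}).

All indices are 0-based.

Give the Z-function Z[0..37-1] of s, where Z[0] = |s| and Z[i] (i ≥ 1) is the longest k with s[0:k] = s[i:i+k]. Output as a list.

Z[0]=37
i=1: fresh scan; Z[1]=0
i=2: fresh scan; Z[2]=0
i=3: fresh scan; Z[3]=3 scan→box=[3,6)
i=4: min(r-i=2, Z[1]=0)=0; Z[4]=0
i=5: min(r-i=1, Z[2]=0)=0; Z[5]=0
i=6: fresh scan; Z[6]=0
i=7: fresh scan; Z[7]=0
i=8: fresh scan; Z[8]=0
i=9: fresh scan; Z[9]=0
i=10: fresh scan; Z[10]=4 scan→box=[10,14)
i=11: min(r-i=3, Z[1]=0)=0; Z[11]=0
i=12: min(r-i=2, Z[2]=0)=0; Z[12]=0
i=13: min(r-i=1, Z[3]=3)=1; Z[13]=1
i=14: fresh scan; Z[14]=0
i=15: fresh scan; Z[15]=0
i=16: fresh scan; Z[16]=0
i=17: fresh scan; Z[17]=1 scan→box=[17,18)
i=18: fresh scan; Z[18]=0
i=19: fresh scan; Z[19]=0
i=20: fresh scan; Z[20]=0
i=21: fresh scan; Z[21]=1 scan→box=[21,22)
i=22: fresh scan; Z[22]=0
i=23: fresh scan; Z[23]=0
i=24: fresh scan; Z[24]=0
i=25: fresh scan; Z[25]=4 scan→box=[25,29)
i=26: min(r-i=3, Z[1]=0)=0; Z[26]=0
i=27: min(r-i=2, Z[2]=0)=0; Z[27]=0
i=28: min(r-i=1, Z[3]=3)=1; Z[28]=1
i=29: fresh scan; Z[29]=0
i=30: fresh scan; Z[30]=1 scan→box=[30,31)
i=31: fresh scan; Z[31]=0
i=32: fresh scan; Z[32]=0
i=33: fresh scan; Z[33]=0
i=34: fresh scan; Z[34]=0
i=35: fresh scan; Z[35]=0
i=36: fresh scan; Z[36]=0

[37, 0, 0, 3, 0, 0, 0, 0, 0, 0, 4, 0, 0, 1, 0, 0, 0, 1, 0, 0, 0, 1, 0, 0, 0, 4, 0, 0, 1, 0, 1, 0, 0, 0, 0, 0, 0]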